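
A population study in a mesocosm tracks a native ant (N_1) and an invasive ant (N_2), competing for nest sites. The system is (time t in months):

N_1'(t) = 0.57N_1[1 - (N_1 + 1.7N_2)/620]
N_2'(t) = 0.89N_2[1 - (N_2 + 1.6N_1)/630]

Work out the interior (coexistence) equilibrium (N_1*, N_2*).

N_1* ≈ 262, N_2* ≈ 210

Setting both brackets to zero gives the nullclines N_1 + 1.7N_2 = 620 and 1.6N_1 + N_2 = 630.
Substituting N_2 = 630 - 1.6N_1 into the first: N_1(1 - 1.7·1.6) = 620 - 1.7·630.
So N_1* = -451/-1.72 = 262, and then N_2* = 630 - 1.6·262 = 210.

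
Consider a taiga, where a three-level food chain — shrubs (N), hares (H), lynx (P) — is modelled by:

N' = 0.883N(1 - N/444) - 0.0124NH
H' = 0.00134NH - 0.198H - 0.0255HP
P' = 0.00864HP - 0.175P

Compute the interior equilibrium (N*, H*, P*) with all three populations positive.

N* ≈ 318, H* ≈ 20.3, P* ≈ 8.93

From dP/dt = 0: 0.00864H* = 0.175, so H* = 20.3.
From dN/dt = 0: 0.883(1 - N*/444) = 0.0124·20.3, giving N* = 444·(1 - 0.284) = 318.
From dH/dt = 0: 0.00134·318 - 0.198 = 0.0255P*, so P* = 0.228/0.0255 = 8.93.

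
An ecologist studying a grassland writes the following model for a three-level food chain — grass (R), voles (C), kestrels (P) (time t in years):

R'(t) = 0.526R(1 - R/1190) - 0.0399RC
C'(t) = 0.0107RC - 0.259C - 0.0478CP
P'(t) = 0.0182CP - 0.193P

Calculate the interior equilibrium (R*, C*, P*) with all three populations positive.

From dP/dt = 0: 0.0182C* = 0.193, so C* = 10.6.
From dR/dt = 0: 0.526(1 - R*/1190) = 0.0399·10.6, giving R* = 1190·(1 - 0.804) = 233.
From dC/dt = 0: 0.0107·233 - 0.259 = 0.0478P*, so P* = 2.23/0.0478 = 46.7.

R* ≈ 233, C* ≈ 10.6, P* ≈ 46.7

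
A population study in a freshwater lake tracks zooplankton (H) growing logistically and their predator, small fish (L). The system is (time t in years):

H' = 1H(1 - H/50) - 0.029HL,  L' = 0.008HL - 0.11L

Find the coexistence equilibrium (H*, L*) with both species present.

From dL/dt = 0 with L > 0: 0.008H* = 0.11, so H* = 13.8.
Substitute into dH/dt = 0: 1(1 - 13.8/50) = 0.029L*.
The bracket is 0.725, giving L* = 0.725/0.029 = 25.

H* ≈ 13.8, L* ≈ 25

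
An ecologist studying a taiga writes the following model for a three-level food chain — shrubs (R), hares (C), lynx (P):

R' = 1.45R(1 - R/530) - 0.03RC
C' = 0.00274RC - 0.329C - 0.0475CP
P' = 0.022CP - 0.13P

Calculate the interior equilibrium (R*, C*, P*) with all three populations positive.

R* ≈ 465, C* ≈ 5.91, P* ≈ 19.9

From dP/dt = 0: 0.022C* = 0.13, so C* = 5.91.
From dR/dt = 0: 1.45(1 - R*/530) = 0.03·5.91, giving R* = 530·(1 - 0.122) = 465.
From dC/dt = 0: 0.00274·465 - 0.329 = 0.0475P*, so P* = 0.946/0.0475 = 19.9.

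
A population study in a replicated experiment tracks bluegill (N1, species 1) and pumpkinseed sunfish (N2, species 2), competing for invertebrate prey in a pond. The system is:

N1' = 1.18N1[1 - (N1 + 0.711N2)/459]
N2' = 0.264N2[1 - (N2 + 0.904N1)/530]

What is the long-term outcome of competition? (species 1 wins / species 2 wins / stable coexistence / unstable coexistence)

stable coexistence

Compare the nullcline intercepts: K1/α12 = 459/0.711 = 646 > K2 = 530; K2/α21 = 530/0.904 = 586 > K1 = 459.
Since both inequalities hold, each species can invade when rare, so the interior equilibrium is stable.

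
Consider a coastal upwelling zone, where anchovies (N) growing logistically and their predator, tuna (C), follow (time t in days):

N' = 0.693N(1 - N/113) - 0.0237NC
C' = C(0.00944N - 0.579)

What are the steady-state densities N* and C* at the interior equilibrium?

From dC/dt = 0 with C > 0: 0.00944N* = 0.579, so N* = 61.3.
Substitute into dN/dt = 0: 0.693(1 - 61.3/113) = 0.0237C*.
The bracket is 0.457, giving C* = 0.317/0.0237 = 13.4.

N* ≈ 61.3, C* ≈ 13.4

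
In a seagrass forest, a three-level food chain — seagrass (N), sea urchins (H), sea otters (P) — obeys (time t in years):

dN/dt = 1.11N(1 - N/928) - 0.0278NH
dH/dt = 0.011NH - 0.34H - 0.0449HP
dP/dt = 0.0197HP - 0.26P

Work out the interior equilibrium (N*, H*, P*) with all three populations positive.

From dP/dt = 0: 0.0197H* = 0.26, so H* = 13.2.
From dN/dt = 0: 1.11(1 - N*/928) = 0.0278·13.2, giving N* = 928·(1 - 0.331) = 621.
From dH/dt = 0: 0.011·621 - 0.34 = 0.0449P*, so P* = 6.49/0.0449 = 145.

N* ≈ 621, H* ≈ 13.2, P* ≈ 145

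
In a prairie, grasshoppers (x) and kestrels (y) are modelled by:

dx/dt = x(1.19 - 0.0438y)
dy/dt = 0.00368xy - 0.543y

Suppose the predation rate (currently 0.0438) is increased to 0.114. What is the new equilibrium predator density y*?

At the interior fixed point, setting dx/dt = 0 with x > 0 fixes y* = (prey growth rate)/(xy coefficient) — independent of the other coefficients.
With the change, y* = 1.19/0.114 = 10.4; it falls from 27.2.

y* ≈ 10.4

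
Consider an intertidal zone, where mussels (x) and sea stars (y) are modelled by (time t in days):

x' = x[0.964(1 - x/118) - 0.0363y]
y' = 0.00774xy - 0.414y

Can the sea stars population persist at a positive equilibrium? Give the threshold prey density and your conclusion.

The predator equation gives dy/dt > 0 only when x > 0.414/0.00774 = 53.5.
Without the predator, x → K = 118. Since 118 > 53.5, the predator can invade and persist.

Threshold x = 53.5; K > 53.5, so yes, the predator persists.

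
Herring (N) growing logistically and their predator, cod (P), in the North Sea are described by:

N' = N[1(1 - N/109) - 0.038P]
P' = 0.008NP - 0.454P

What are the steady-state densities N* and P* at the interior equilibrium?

N* ≈ 56.8, P* ≈ 12.6

From dP/dt = 0 with P > 0: 0.008N* = 0.454, so N* = 56.8.
Substitute into dN/dt = 0: 1(1 - 56.8/109) = 0.038P*.
The bracket is 0.479, giving P* = 0.479/0.038 = 12.6.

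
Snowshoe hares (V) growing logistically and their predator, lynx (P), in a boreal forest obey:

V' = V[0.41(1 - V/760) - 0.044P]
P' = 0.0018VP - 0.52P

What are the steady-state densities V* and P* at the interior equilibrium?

V* ≈ 289, P* ≈ 5.78

From dP/dt = 0 with P > 0: 0.0018V* = 0.52, so V* = 289.
Substitute into dV/dt = 0: 0.41(1 - 289/760) = 0.044P*.
The bracket is 0.62, giving P* = 0.254/0.044 = 5.78.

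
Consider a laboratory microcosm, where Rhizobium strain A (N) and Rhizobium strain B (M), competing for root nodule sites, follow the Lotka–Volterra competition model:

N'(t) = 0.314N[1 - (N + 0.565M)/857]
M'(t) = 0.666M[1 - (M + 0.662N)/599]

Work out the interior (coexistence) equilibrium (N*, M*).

N* ≈ 828, M* ≈ 50.6

Setting both brackets to zero gives the nullclines N + 0.565M = 857 and 0.662N + M = 599.
Substituting M = 599 - 0.662N into the first: N(1 - 0.565·0.662) = 857 - 0.565·599.
So N* = 519/0.626 = 828, and then M* = 599 - 0.662·828 = 50.6.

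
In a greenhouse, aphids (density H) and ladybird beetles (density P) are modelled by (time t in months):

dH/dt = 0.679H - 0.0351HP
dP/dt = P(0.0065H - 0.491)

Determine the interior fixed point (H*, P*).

Set dP/dt = 0 with P > 0: 0.0065H - 0.491 = 0, so H* = 0.491/0.0065 = 75.5.
Set dH/dt = 0 with H > 0: 0.679 - 0.0351P = 0, so P* = 0.679/0.0351 = 19.3.

H* ≈ 75.5, P* ≈ 19.3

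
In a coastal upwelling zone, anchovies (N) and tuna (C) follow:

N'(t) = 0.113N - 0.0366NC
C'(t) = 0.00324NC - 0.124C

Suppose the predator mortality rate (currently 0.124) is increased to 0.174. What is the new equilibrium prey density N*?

N* ≈ 53.7

At the interior fixed point, setting dC/dt = 0 with C > 0 fixes N* = (predator death rate)/(NC coefficient) — independent of the other coefficients.
With the change, N* = 0.174/0.00324 = 53.7; it rises from 38.3.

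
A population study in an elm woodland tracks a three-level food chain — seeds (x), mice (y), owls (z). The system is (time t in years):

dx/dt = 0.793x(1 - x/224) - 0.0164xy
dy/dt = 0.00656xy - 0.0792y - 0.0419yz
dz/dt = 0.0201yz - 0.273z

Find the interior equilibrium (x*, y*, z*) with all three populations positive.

From dz/dt = 0: 0.0201y* = 0.273, so y* = 13.6.
From dx/dt = 0: 0.793(1 - x*/224) = 0.0164·13.6, giving x* = 224·(1 - 0.281) = 161.
From dy/dt = 0: 0.00656·161 - 0.0792 = 0.0419z*, so z* = 0.977/0.0419 = 23.3.

x* ≈ 161, y* ≈ 13.6, z* ≈ 23.3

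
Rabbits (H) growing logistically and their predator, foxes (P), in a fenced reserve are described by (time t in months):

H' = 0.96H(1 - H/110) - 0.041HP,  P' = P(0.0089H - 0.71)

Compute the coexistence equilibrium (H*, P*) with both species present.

From dP/dt = 0 with P > 0: 0.0089H* = 0.71, so H* = 79.8.
Substitute into dH/dt = 0: 0.96(1 - 79.8/110) = 0.041P*.
The bracket is 0.275, giving P* = 0.264/0.041 = 6.43.

H* ≈ 79.8, P* ≈ 6.43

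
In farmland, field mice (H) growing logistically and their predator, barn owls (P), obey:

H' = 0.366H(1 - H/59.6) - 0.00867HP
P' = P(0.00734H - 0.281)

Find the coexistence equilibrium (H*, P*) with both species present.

H* ≈ 38.3, P* ≈ 15.1

From dP/dt = 0 with P > 0: 0.00734H* = 0.281, so H* = 38.3.
Substitute into dH/dt = 0: 0.366(1 - 38.3/59.6) = 0.00867P*.
The bracket is 0.358, giving P* = 0.131/0.00867 = 15.1.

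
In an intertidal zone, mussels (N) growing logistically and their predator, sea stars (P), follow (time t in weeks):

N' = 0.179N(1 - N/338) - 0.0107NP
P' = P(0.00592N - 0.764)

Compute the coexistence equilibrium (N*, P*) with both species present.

From dP/dt = 0 with P > 0: 0.00592N* = 0.764, so N* = 129.
Substitute into dN/dt = 0: 0.179(1 - 129/338) = 0.0107P*.
The bracket is 0.618, giving P* = 0.111/0.0107 = 10.3.

N* ≈ 129, P* ≈ 10.3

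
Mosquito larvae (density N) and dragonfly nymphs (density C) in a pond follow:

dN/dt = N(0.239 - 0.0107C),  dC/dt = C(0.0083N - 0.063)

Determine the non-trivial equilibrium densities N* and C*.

Set dC/dt = 0 with C > 0: 0.0083N - 0.063 = 0, so N* = 0.063/0.0083 = 7.59.
Set dN/dt = 0 with N > 0: 0.239 - 0.0107C = 0, so C* = 0.239/0.0107 = 22.3.

N* ≈ 7.59, C* ≈ 22.3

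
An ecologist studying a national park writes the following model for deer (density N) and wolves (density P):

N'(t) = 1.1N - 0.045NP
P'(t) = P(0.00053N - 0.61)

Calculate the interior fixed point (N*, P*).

N* ≈ 1150, P* ≈ 24.4

Set dP/dt = 0 with P > 0: 0.00053N - 0.61 = 0, so N* = 0.61/0.00053 = 1150.
Set dN/dt = 0 with N > 0: 1.1 - 0.045P = 0, so P* = 1.1/0.045 = 24.4.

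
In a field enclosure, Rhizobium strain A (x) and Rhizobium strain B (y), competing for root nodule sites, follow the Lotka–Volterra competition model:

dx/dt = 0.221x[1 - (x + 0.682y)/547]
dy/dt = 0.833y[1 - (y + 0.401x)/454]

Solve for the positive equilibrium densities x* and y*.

Setting both brackets to zero gives the nullclines x + 0.682y = 547 and 0.401x + y = 454.
Substituting y = 454 - 0.401x into the first: x(1 - 0.682·0.401) = 547 - 0.682·454.
So x* = 237/0.727 = 327, and then y* = 454 - 0.401·327 = 323.

x* ≈ 327, y* ≈ 323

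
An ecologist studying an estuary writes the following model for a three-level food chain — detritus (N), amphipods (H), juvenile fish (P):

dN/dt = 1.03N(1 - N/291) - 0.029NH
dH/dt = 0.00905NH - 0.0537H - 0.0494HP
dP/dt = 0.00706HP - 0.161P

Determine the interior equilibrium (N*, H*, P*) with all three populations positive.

N* ≈ 104, H* ≈ 22.8, P* ≈ 18

From dP/dt = 0: 0.00706H* = 0.161, so H* = 22.8.
From dN/dt = 0: 1.03(1 - N*/291) = 0.029·22.8, giving N* = 291·(1 - 0.642) = 104.
From dH/dt = 0: 0.00905·104 - 0.0537 = 0.0494P*, so P* = 0.889/0.0494 = 18.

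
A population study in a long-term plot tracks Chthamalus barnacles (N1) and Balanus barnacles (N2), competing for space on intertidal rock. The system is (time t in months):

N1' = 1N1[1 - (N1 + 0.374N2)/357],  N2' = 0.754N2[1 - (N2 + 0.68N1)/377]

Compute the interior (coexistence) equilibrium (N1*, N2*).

Setting both brackets to zero gives the nullclines N1 + 0.374N2 = 357 and 0.68N1 + N2 = 377.
Substituting N2 = 377 - 0.68N1 into the first: N1(1 - 0.374·0.68) = 357 - 0.374·377.
So N1* = 216/0.746 = 290, and then N2* = 377 - 0.68·290 = 180.

N1* ≈ 290, N2* ≈ 180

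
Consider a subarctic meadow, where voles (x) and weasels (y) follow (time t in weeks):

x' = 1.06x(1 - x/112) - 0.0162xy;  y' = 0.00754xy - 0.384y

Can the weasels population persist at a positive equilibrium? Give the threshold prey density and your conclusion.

Threshold x = 50.9; K > 50.9, so yes, the predator persists.

The predator equation gives dy/dt > 0 only when x > 0.384/0.00754 = 50.9.
Without the predator, x → K = 112. Since 112 > 50.9, the predator can invade and persist.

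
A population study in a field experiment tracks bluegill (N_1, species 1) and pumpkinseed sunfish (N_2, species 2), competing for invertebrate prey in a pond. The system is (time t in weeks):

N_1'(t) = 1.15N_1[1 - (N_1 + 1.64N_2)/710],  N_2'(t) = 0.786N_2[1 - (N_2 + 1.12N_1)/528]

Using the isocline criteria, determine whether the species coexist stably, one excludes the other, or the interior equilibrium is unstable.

Compare the nullcline intercepts: K1/α12 = 710/1.64 = 433 < K2 = 528; K2/α21 = 528/1.12 = 471 < K1 = 710.
Since both are reversed, neither can invade when rare; the interior point is a saddle.

unstable coexistence (outcome depends on initial conditions)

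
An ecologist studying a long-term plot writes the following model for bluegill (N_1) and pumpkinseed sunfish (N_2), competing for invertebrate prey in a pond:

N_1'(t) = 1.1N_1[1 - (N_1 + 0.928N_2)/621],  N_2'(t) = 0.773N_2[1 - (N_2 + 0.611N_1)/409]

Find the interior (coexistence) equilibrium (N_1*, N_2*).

Setting both brackets to zero gives the nullclines N_1 + 0.928N_2 = 621 and 0.611N_1 + N_2 = 409.
Substituting N_2 = 409 - 0.611N_1 into the first: N_1(1 - 0.928·0.611) = 621 - 0.928·409.
So N_1* = 241/0.433 = 558, and then N_2* = 409 - 0.611·558 = 68.3.

N_1* ≈ 558, N_2* ≈ 68.3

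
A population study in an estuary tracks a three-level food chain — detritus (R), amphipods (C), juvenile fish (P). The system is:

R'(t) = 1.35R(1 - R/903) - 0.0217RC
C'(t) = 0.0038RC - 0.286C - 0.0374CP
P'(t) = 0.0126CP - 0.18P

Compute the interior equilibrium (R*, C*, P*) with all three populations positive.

R* ≈ 696, C* ≈ 14.3, P* ≈ 63

From dP/dt = 0: 0.0126C* = 0.18, so C* = 14.3.
From dR/dt = 0: 1.35(1 - R*/903) = 0.0217·14.3, giving R* = 903·(1 - 0.23) = 696.
From dC/dt = 0: 0.0038·696 - 0.286 = 0.0374P*, so P* = 2.36/0.0374 = 63.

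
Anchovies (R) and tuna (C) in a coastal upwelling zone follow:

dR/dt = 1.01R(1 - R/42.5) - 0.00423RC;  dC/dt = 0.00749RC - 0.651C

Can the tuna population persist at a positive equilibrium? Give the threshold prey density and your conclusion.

Threshold R = 86.9; K < 86.9, so no, the predator goes extinct.

The predator equation gives dC/dt > 0 only when R > 0.651/0.00749 = 86.9.
Without the predator, R → K = 42.5. Since 42.5 < 86.9, the predator cannot invade.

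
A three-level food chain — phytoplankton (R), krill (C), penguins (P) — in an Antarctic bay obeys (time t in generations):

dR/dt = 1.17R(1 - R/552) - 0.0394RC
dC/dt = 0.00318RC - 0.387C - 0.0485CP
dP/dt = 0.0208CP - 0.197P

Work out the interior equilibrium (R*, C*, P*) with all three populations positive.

From dP/dt = 0: 0.0208C* = 0.197, so C* = 9.47.
From dR/dt = 0: 1.17(1 - R*/552) = 0.0394·9.47, giving R* = 552·(1 - 0.319) = 376.
From dC/dt = 0: 0.00318·376 - 0.387 = 0.0485P*, so P* = 0.808/0.0485 = 16.7.

R* ≈ 376, C* ≈ 9.47, P* ≈ 16.7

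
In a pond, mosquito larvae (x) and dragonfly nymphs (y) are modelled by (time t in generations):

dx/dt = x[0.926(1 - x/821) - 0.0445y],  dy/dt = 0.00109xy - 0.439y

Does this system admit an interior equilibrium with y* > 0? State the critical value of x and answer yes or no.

The predator equation gives dy/dt > 0 only when x > 0.439/0.00109 = 403.
Without the predator, x → K = 821. Since 821 > 403, the predator can invade and persist.

Threshold x = 403; K > 403, so yes, the predator persists.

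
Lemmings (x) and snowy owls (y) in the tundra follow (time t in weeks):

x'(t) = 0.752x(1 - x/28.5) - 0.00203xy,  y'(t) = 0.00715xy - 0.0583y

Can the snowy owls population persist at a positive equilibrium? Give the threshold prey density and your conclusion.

Threshold x = 8.15; K > 8.15, so yes, the predator persists.

The predator equation gives dy/dt > 0 only when x > 0.0583/0.00715 = 8.15.
Without the predator, x → K = 28.5. Since 28.5 > 8.15, the predator can invade and persist.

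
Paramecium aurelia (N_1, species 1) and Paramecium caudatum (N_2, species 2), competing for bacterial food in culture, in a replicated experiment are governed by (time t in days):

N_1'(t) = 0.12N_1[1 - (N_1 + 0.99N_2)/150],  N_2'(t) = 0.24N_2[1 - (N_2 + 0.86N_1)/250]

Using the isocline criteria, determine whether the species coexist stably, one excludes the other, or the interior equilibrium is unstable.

Compare the nullcline intercepts: K1/α12 = 150/0.99 = 152 < K2 = 250; K2/α21 = 250/0.86 = 291 > K1 = 150.
Since the inequalities point opposite ways, species 2 can invade but species 1 cannot.

species 2 excludes species 1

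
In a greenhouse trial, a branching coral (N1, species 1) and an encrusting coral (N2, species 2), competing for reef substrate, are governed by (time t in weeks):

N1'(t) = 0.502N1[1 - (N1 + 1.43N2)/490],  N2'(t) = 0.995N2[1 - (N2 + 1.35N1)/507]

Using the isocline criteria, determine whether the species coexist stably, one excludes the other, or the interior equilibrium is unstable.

unstable coexistence (outcome depends on initial conditions)

Compare the nullcline intercepts: K1/α12 = 490/1.43 = 343 < K2 = 507; K2/α21 = 507/1.35 = 376 < K1 = 490.
Since both are reversed, neither can invade when rare; the interior point is a saddle.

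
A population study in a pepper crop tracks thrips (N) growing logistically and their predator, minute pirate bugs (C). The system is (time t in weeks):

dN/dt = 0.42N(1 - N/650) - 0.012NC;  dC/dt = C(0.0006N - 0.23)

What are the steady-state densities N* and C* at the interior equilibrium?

From dC/dt = 0 with C > 0: 0.0006N* = 0.23, so N* = 383.
Substitute into dN/dt = 0: 0.42(1 - 383/650) = 0.012C*.
The bracket is 0.41, giving C* = 0.172/0.012 = 14.4.

N* ≈ 383, C* ≈ 14.4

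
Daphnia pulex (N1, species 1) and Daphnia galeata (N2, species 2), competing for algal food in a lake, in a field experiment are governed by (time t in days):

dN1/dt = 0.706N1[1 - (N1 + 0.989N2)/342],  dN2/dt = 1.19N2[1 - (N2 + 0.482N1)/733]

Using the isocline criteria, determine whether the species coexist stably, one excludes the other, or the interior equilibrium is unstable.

Compare the nullcline intercepts: K1/α12 = 342/0.989 = 346 < K2 = 733; K2/α21 = 733/0.482 = 1520 > K1 = 342.
Since the inequalities point opposite ways, species 2 can invade but species 1 cannot.

species 2 excludes species 1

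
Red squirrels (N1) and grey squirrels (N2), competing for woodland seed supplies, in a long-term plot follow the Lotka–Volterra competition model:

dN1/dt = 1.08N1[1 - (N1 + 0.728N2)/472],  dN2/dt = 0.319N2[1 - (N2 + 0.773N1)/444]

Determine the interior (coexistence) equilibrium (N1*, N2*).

Setting both brackets to zero gives the nullclines N1 + 0.728N2 = 472 and 0.773N1 + N2 = 444.
Substituting N2 = 444 - 0.773N1 into the first: N1(1 - 0.728·0.773) = 472 - 0.728·444.
So N1* = 149/0.437 = 340, and then N2* = 444 - 0.773·340 = 181.

N1* ≈ 340, N2* ≈ 181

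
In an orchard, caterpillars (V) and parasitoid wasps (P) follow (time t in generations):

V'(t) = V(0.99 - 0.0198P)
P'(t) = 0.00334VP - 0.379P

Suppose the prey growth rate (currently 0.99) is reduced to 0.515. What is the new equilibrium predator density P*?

At the interior fixed point, setting dV/dt = 0 with V > 0 fixes P* = (prey growth rate)/(VP coefficient) — independent of the other coefficients.
With the change, P* = 0.515/0.0198 = 26; it falls from 50.

P* ≈ 26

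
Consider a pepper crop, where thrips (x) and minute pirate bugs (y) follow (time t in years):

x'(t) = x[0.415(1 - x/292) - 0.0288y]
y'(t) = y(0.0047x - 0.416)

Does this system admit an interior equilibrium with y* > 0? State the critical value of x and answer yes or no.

The predator equation gives dy/dt > 0 only when x > 0.416/0.0047 = 88.5.
Without the predator, x → K = 292. Since 292 > 88.5, the predator can invade and persist.

Threshold x = 88.5; K > 88.5, so yes, the predator persists.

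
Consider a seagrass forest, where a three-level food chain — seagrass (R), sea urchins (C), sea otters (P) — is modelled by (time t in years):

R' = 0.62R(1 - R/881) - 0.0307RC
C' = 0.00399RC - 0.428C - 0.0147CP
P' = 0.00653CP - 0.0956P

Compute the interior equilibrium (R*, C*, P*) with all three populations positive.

From dP/dt = 0: 0.00653C* = 0.0956, so C* = 14.6.
From dR/dt = 0: 0.62(1 - R*/881) = 0.0307·14.6, giving R* = 881·(1 - 0.725) = 242.
From dC/dt = 0: 0.00399·242 - 0.428 = 0.0147P*, so P* = 0.539/0.0147 = 36.7.

R* ≈ 242, C* ≈ 14.6, P* ≈ 36.7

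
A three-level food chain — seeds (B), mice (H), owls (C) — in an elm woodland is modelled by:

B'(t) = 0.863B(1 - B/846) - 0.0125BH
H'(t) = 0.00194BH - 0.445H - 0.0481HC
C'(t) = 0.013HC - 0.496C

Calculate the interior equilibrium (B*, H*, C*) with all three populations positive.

From dC/dt = 0: 0.013H* = 0.496, so H* = 38.2.
From dB/dt = 0: 0.863(1 - B*/846) = 0.0125·38.2, giving B* = 846·(1 - 0.553) = 378.
From dH/dt = 0: 0.00194·378 - 0.445 = 0.0481C*, so C* = 0.289/0.0481 = 6.01.

B* ≈ 378, H* ≈ 38.2, C* ≈ 6.01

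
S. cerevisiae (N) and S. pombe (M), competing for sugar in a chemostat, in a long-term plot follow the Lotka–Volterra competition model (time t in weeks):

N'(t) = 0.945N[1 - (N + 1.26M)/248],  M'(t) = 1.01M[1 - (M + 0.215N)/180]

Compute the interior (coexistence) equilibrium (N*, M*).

N* ≈ 29.1, M* ≈ 174

Setting both brackets to zero gives the nullclines N + 1.26M = 248 and 0.215N + M = 180.
Substituting M = 180 - 0.215N into the first: N(1 - 1.26·0.215) = 248 - 1.26·180.
So N* = 21.2/0.729 = 29.1, and then M* = 180 - 0.215·29.1 = 174.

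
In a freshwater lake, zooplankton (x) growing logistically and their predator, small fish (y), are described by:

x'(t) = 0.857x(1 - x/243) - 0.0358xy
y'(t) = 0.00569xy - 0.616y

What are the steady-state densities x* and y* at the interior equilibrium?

From dy/dt = 0 with y > 0: 0.00569x* = 0.616, so x* = 108.
Substitute into dx/dt = 0: 0.857(1 - 108/243) = 0.0358y*.
The bracket is 0.554, giving y* = 0.475/0.0358 = 13.3.

x* ≈ 108, y* ≈ 13.3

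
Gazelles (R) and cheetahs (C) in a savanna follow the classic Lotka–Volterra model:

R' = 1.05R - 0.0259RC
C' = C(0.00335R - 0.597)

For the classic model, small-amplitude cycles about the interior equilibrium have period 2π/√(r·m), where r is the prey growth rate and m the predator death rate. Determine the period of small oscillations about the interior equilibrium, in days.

T ≈ 7.94 days

Here r = 1.05 and m = 0.597, so r·m = 0.627.
ω = √0.627 = 0.792 per day, hence T = 2π/ω ≈ 7.94 days.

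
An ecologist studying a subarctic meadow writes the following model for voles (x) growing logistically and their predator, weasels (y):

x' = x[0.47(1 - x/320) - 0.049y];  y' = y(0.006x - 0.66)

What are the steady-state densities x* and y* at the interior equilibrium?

x* ≈ 110, y* ≈ 6.29

From dy/dt = 0 with y > 0: 0.006x* = 0.66, so x* = 110.
Substitute into dx/dt = 0: 0.47(1 - 110/320) = 0.049y*.
The bracket is 0.656, giving y* = 0.308/0.049 = 6.29.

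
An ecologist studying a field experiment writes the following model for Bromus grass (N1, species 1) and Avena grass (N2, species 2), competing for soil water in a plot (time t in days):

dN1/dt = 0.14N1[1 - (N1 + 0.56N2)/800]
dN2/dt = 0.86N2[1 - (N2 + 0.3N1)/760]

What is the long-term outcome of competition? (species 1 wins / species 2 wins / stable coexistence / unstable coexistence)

Compare the nullcline intercepts: K1/α12 = 800/0.56 = 1430 > K2 = 760; K2/α21 = 760/0.3 = 2530 > K1 = 800.
Since both inequalities hold, each species can invade when rare, so the interior equilibrium is stable.

stable coexistence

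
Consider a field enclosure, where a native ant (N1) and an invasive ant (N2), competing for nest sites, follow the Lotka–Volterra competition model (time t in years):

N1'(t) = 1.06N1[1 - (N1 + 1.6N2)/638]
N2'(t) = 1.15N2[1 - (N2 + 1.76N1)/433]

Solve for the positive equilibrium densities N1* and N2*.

N1* ≈ 30.2, N2* ≈ 380

Setting both brackets to zero gives the nullclines N1 + 1.6N2 = 638 and 1.76N1 + N2 = 433.
Substituting N2 = 433 - 1.76N1 into the first: N1(1 - 1.6·1.76) = 638 - 1.6·433.
So N1* = -54.8/-1.82 = 30.2, and then N2* = 433 - 1.76·30.2 = 380.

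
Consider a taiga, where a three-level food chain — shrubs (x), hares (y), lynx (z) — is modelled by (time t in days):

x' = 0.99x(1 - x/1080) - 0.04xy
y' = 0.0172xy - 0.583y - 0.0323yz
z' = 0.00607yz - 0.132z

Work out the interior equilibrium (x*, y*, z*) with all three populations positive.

From dz/dt = 0: 0.00607y* = 0.132, so y* = 21.7.
From dx/dt = 0: 0.99(1 - x*/1080) = 0.04·21.7, giving x* = 1080·(1 - 0.879) = 131.
From dy/dt = 0: 0.0172·131 - 0.583 = 0.0323z*, so z* = 1.67/0.0323 = 51.7.

x* ≈ 131, y* ≈ 21.7, z* ≈ 51.7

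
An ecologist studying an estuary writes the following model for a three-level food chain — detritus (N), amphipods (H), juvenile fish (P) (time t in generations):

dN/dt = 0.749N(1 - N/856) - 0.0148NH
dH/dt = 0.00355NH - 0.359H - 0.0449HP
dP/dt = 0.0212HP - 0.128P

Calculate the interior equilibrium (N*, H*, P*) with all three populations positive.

From dP/dt = 0: 0.0212H* = 0.128, so H* = 6.04.
From dN/dt = 0: 0.749(1 - N*/856) = 0.0148·6.04, giving N* = 856·(1 - 0.119) = 754.
From dH/dt = 0: 0.00355·754 - 0.359 = 0.0449P*, so P* = 2.32/0.0449 = 51.6.

N* ≈ 754, H* ≈ 6.04, P* ≈ 51.6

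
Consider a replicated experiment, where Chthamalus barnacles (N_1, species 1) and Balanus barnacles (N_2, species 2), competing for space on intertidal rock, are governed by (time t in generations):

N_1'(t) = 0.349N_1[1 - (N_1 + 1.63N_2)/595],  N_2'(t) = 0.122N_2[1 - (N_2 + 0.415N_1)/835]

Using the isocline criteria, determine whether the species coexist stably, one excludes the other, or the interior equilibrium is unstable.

Compare the nullcline intercepts: K1/α12 = 595/1.63 = 365 < K2 = 835; K2/α21 = 835/0.415 = 2010 > K1 = 595.
Since the inequalities point opposite ways, species 2 can invade but species 1 cannot.

species 2 excludes species 1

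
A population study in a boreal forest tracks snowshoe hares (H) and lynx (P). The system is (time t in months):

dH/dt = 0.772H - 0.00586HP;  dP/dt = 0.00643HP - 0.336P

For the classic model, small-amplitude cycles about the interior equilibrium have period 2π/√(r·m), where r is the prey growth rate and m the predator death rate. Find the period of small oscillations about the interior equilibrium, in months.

T ≈ 12.3 months

Here r = 0.772 and m = 0.336, so r·m = 0.259.
ω = √0.259 = 0.509 per month, hence T = 2π/ω ≈ 12.3 months.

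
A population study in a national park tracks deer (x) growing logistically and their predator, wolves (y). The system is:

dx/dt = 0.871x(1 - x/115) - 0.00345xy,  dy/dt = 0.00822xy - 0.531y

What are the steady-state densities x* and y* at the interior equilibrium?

x* ≈ 64.6, y* ≈ 111

From dy/dt = 0 with y > 0: 0.00822x* = 0.531, so x* = 64.6.
Substitute into dx/dt = 0: 0.871(1 - 64.6/115) = 0.00345y*.
The bracket is 0.438, giving y* = 0.382/0.00345 = 111.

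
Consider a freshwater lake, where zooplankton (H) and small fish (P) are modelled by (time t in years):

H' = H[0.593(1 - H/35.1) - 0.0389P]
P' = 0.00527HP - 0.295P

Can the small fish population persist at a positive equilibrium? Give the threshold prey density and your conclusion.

The predator equation gives dP/dt > 0 only when H > 0.295/0.00527 = 56.
Without the predator, H → K = 35.1. Since 35.1 < 56, the predator cannot invade.

Threshold H = 56; K < 56, so no, the predator goes extinct.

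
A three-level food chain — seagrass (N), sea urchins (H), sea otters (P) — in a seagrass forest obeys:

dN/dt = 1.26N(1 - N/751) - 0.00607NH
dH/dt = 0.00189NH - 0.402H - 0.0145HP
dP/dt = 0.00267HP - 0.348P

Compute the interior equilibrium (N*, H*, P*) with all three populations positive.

N* ≈ 279, H* ≈ 130, P* ≈ 8.7

From dP/dt = 0: 0.00267H* = 0.348, so H* = 130.
From dN/dt = 0: 1.26(1 - N*/751) = 0.00607·130, giving N* = 751·(1 - 0.628) = 279.
From dH/dt = 0: 0.00189·279 - 0.402 = 0.0145P*, so P* = 0.126/0.0145 = 8.7.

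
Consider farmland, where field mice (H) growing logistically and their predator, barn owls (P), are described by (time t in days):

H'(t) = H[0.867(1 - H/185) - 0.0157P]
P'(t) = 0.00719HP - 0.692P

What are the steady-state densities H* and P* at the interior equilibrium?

From dP/dt = 0 with P > 0: 0.00719H* = 0.692, so H* = 96.2.
Substitute into dH/dt = 0: 0.867(1 - 96.2/185) = 0.0157P*.
The bracket is 0.48, giving P* = 0.416/0.0157 = 26.5.

H* ≈ 96.2, P* ≈ 26.5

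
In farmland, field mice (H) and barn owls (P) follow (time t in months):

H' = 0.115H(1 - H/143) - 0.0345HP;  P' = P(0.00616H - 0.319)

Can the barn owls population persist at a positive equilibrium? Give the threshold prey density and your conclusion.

The predator equation gives dP/dt > 0 only when H > 0.319/0.00616 = 51.8.
Without the predator, H → K = 143. Since 143 > 51.8, the predator can invade and persist.

Threshold H = 51.8; K > 51.8, so yes, the predator persists.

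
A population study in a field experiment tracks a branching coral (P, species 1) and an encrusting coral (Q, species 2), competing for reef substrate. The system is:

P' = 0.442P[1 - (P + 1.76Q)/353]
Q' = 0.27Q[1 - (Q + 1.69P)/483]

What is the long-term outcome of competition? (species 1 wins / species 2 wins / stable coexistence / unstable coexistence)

unstable coexistence (outcome depends on initial conditions)

Compare the nullcline intercepts: K1/α12 = 353/1.76 = 201 < K2 = 483; K2/α21 = 483/1.69 = 286 < K1 = 353.
Since both are reversed, neither can invade when rare; the interior point is a saddle.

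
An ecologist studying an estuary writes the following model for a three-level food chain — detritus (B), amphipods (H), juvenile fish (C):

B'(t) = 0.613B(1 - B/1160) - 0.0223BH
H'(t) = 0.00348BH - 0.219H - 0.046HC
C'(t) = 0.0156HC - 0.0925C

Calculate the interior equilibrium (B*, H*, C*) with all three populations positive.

B* ≈ 910, H* ≈ 5.93, C* ≈ 64.1

From dC/dt = 0: 0.0156H* = 0.0925, so H* = 5.93.
From dB/dt = 0: 0.613(1 - B*/1160) = 0.0223·5.93, giving B* = 1160·(1 - 0.216) = 910.
From dH/dt = 0: 0.00348·910 - 0.219 = 0.046C*, so C* = 2.95/0.046 = 64.1.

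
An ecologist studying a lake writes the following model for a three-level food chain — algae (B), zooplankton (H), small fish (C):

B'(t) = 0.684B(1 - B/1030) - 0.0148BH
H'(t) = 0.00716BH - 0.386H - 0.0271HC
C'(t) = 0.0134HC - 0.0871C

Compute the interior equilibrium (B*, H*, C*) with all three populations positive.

B* ≈ 885, H* ≈ 6.5, C* ≈ 220

From dC/dt = 0: 0.0134H* = 0.0871, so H* = 6.5.
From dB/dt = 0: 0.684(1 - B*/1030) = 0.0148·6.5, giving B* = 1030·(1 - 0.141) = 885.
From dH/dt = 0: 0.00716·885 - 0.386 = 0.0271C*, so C* = 5.95/0.0271 = 220.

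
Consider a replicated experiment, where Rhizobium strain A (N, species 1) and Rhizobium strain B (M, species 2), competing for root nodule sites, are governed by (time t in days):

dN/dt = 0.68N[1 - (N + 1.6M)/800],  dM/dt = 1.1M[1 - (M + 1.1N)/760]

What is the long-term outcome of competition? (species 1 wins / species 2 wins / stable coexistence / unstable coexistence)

Compare the nullcline intercepts: K1/α12 = 800/1.6 = 500 < K2 = 760; K2/α21 = 760/1.1 = 691 < K1 = 800.
Since both are reversed, neither can invade when rare; the interior point is a saddle.

unstable coexistence (outcome depends on initial conditions)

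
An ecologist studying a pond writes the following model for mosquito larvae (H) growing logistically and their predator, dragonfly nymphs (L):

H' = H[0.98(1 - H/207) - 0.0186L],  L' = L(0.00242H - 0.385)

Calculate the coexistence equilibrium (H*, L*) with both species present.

From dL/dt = 0 with L > 0: 0.00242H* = 0.385, so H* = 159.
Substitute into dH/dt = 0: 0.98(1 - 159/207) = 0.0186L*.
The bracket is 0.231, giving L* = 0.227/0.0186 = 12.2.

H* ≈ 159, L* ≈ 12.2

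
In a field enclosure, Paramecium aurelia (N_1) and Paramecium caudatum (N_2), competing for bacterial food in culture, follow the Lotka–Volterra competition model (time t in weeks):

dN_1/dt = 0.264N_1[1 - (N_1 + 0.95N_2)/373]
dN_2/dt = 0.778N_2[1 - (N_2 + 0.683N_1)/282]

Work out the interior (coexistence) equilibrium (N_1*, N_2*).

Setting both brackets to zero gives the nullclines N_1 + 0.95N_2 = 373 and 0.683N_1 + N_2 = 282.
Substituting N_2 = 282 - 0.683N_1 into the first: N_1(1 - 0.95·0.683) = 373 - 0.95·282.
So N_1* = 105/0.351 = 299, and then N_2* = 282 - 0.683·299 = 77.6.

N_1* ≈ 299, N_2* ≈ 77.6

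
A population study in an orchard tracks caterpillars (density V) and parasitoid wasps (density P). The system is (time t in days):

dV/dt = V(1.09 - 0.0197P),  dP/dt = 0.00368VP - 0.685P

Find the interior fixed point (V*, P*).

V* ≈ 186, P* ≈ 55.3

Set dP/dt = 0 with P > 0: 0.00368V - 0.685 = 0, so V* = 0.685/0.00368 = 186.
Set dV/dt = 0 with V > 0: 1.09 - 0.0197P = 0, so P* = 1.09/0.0197 = 55.3.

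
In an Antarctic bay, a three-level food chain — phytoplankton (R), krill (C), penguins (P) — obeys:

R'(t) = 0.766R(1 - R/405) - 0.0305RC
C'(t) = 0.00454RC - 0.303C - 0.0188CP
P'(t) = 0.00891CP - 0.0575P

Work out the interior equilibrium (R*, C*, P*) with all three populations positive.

From dP/dt = 0: 0.00891C* = 0.0575, so C* = 6.45.
From dR/dt = 0: 0.766(1 - R*/405) = 0.0305·6.45, giving R* = 405·(1 - 0.257) = 301.
From dC/dt = 0: 0.00454·301 - 0.303 = 0.0188P*, so P* = 1.06/0.0188 = 56.6.

R* ≈ 301, C* ≈ 6.45, P* ≈ 56.6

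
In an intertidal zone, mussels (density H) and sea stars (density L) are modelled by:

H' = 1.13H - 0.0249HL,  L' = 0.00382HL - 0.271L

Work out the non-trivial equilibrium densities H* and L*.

H* ≈ 70.9, L* ≈ 45.4

Set dL/dt = 0 with L > 0: 0.00382H - 0.271 = 0, so H* = 0.271/0.00382 = 70.9.
Set dH/dt = 0 with H > 0: 1.13 - 0.0249L = 0, so L* = 1.13/0.0249 = 45.4.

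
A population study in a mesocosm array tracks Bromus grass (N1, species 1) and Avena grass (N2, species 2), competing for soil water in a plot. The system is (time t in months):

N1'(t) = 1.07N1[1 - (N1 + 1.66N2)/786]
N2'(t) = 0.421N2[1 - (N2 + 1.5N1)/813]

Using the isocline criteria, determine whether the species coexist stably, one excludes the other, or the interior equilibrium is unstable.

unstable coexistence (outcome depends on initial conditions)

Compare the nullcline intercepts: K1/α12 = 786/1.66 = 473 < K2 = 813; K2/α21 = 813/1.5 = 542 < K1 = 786.
Since both are reversed, neither can invade when rare; the interior point is a saddle.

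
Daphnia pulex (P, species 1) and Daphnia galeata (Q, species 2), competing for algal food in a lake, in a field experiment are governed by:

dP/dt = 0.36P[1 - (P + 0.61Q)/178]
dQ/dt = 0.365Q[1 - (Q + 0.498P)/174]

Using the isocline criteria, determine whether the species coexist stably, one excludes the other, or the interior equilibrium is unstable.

Compare the nullcline intercepts: K1/α12 = 178/0.61 = 292 > K2 = 174; K2/α21 = 174/0.498 = 349 > K1 = 178.
Since both inequalities hold, each species can invade when rare, so the interior equilibrium is stable.

stable coexistence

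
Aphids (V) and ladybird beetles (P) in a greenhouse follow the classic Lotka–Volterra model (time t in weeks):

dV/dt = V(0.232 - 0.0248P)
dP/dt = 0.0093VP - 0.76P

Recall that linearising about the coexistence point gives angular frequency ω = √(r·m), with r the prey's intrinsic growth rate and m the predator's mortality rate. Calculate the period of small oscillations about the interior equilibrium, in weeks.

Here r = 0.232 and m = 0.76, so r·m = 0.176.
ω = √0.176 = 0.42 per week, hence T = 2π/ω ≈ 15 weeks.

T ≈ 15 weeks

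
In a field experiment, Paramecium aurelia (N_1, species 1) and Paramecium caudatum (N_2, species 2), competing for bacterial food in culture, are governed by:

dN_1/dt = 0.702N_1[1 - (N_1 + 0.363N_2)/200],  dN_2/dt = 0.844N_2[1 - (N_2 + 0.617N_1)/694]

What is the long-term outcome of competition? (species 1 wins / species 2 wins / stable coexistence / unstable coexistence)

Compare the nullcline intercepts: K1/α12 = 200/0.363 = 551 < K2 = 694; K2/α21 = 694/0.617 = 1120 > K1 = 200.
Since the inequalities point opposite ways, species 2 can invade but species 1 cannot.

species 2 excludes species 1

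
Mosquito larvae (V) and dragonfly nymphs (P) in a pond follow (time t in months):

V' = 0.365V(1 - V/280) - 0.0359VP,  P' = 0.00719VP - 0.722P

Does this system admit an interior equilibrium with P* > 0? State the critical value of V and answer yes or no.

Threshold V = 100; K > 100, so yes, the predator persists.

The predator equation gives dP/dt > 0 only when V > 0.722/0.00719 = 100.
Without the predator, V → K = 280. Since 280 > 100, the predator can invade and persist.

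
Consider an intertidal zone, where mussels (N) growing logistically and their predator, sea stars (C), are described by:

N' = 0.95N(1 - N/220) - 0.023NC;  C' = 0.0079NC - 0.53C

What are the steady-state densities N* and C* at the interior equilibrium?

From dC/dt = 0 with C > 0: 0.0079N* = 0.53, so N* = 67.1.
Substitute into dN/dt = 0: 0.95(1 - 67.1/220) = 0.023C*.
The bracket is 0.695, giving C* = 0.66/0.023 = 28.7.

N* ≈ 67.1, C* ≈ 28.7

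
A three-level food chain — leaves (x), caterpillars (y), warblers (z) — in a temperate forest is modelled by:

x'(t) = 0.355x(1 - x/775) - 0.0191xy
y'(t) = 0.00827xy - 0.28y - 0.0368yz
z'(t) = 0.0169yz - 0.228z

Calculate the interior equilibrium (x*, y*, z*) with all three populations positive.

x* ≈ 212, y* ≈ 13.5, z* ≈ 40.1

From dz/dt = 0: 0.0169y* = 0.228, so y* = 13.5.
From dx/dt = 0: 0.355(1 - x*/775) = 0.0191·13.5, giving x* = 775·(1 - 0.726) = 212.
From dy/dt = 0: 0.00827·212 - 0.28 = 0.0368z*, so z* = 1.48/0.0368 = 40.1.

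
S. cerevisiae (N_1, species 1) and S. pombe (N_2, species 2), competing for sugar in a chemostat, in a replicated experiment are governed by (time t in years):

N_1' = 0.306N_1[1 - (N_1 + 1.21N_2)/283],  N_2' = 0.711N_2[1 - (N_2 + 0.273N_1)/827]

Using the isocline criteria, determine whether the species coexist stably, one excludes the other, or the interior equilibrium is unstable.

Compare the nullcline intercepts: K1/α12 = 283/1.21 = 234 < K2 = 827; K2/α21 = 827/0.273 = 3030 > K1 = 283.
Since the inequalities point opposite ways, species 2 can invade but species 1 cannot.

species 2 excludes species 1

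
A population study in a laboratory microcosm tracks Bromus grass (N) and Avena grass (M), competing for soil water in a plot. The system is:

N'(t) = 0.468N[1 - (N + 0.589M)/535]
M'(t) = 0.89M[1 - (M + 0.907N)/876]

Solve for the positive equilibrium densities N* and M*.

N* ≈ 40.9, M* ≈ 839

Setting both brackets to zero gives the nullclines N + 0.589M = 535 and 0.907N + M = 876.
Substituting M = 876 - 0.907N into the first: N(1 - 0.589·0.907) = 535 - 0.589·876.
So N* = 19/0.466 = 40.9, and then M* = 876 - 0.907·40.9 = 839.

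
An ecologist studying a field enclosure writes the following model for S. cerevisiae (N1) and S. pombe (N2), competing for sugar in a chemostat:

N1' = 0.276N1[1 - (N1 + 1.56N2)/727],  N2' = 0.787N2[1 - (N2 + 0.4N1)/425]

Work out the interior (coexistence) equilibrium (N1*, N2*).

N1* ≈ 170, N2* ≈ 357

Setting both brackets to zero gives the nullclines N1 + 1.56N2 = 727 and 0.4N1 + N2 = 425.
Substituting N2 = 425 - 0.4N1 into the first: N1(1 - 1.56·0.4) = 727 - 1.56·425.
So N1* = 64/0.376 = 170, and then N2* = 425 - 0.4·170 = 357.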